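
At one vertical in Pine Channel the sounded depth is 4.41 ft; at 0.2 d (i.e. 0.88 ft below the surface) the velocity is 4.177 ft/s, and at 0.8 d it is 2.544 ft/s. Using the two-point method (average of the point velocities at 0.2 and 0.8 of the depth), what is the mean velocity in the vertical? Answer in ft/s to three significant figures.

v̄ = (4.177 + 2.544) / 2 = 3.361 ft/s

3.36 ft/s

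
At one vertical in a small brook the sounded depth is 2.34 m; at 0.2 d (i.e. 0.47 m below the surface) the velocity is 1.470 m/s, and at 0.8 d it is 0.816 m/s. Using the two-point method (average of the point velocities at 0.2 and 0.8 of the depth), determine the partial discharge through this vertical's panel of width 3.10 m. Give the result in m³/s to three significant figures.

v̄ = (1.470 + 0.816) / 2 = 1.143 m/s
q = v̄ × d × w = 1.143 × 2.34 × 3.10 = 8.291 m³/s

8.29 m³/s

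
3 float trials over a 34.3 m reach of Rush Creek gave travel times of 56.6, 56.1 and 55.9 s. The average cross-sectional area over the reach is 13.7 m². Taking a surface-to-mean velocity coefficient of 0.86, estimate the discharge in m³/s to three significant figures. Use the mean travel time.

7.19 m³/s

t̄ = (56.6 + 56.1 + 55.9) / 3 = 56.2 s
v_surface = L / t̄ = 34.3 / 56.2 = 0.6103 m/s
v_mean = 0.86 × 0.6103 = 0.5249 m/s
Q = A × v_mean = 13.7 × 0.5249 = 7.191 m³/s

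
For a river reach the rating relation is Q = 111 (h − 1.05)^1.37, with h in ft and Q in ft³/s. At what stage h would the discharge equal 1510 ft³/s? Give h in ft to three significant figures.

h − h₀ = (Q/C)^(1/b) = (1510/111)^(1/1.37) = 6.722 ft
h = 1.05 + 6.722 = 7.772 ft

7.77 ft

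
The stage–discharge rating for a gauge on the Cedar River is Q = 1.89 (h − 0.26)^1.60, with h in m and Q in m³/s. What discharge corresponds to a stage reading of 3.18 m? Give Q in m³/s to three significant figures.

Q = 1.89 × (3.18 − 0.26)^1.60 = 1.89 × 2.92^1.60 = 10.50 m³/s

10.5 m³/s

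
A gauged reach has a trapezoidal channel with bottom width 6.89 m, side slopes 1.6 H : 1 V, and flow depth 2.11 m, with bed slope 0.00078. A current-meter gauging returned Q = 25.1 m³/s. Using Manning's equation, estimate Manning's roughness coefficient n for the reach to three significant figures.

A = (b + z·y)·y = (6.89 + 1.6×2.11)×2.11 = 21.66 m²
P = b + 2y√(1+z²) = 6.89 + 2×2.11×√(1+1.6²) = 14.85 m
R = A/P = 21.66/14.85 = 1.458 m
n = (1/Q)·A·R^(2/3)·S^(1/2) = (1/25.1) × 21.66 × 1.286 × 0.02793 = 0.03100

0.0310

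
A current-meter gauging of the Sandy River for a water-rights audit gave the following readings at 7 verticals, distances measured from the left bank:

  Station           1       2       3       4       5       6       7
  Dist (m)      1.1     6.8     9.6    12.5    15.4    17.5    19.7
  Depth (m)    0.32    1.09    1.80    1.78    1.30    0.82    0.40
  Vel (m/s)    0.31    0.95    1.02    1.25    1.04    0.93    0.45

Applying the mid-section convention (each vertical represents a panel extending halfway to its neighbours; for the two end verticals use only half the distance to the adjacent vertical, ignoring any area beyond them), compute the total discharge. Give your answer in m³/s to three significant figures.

w_1 = (6.8 − 1.1)/2 = 2.85 m; q_1 = 0.31 × 0.32 × 2.85 = 0.2827 m³/s
w_2 = (9.6 − 1.1)/2 = 4.25 m; q_2 = 0.95 × 1.09 × 4.25 = 4.401 m³/s
w_3 = (12.5 − 6.8)/2 = 2.85 m; q_3 = 1.02 × 1.80 × 2.85 = 5.233 m³/s
w_4 = (15.4 − 9.6)/2 = 2.9 m; q_4 = 1.25 × 1.78 × 2.9 = 6.453 m³/s
w_5 = (17.5 − 12.5)/2 = 2.5 m; q_5 = 1.04 × 1.30 × 2.5 = 3.380 m³/s
w_6 = (19.7 − 15.4)/2 = 2.15 m; q_6 = 0.93 × 0.82 × 2.15 = 1.640 m³/s
w_7 = (19.7 − 17.5)/2 = 1.1 m; q_7 = 0.45 × 0.40 × 1.1 = 0.1980 m³/s
Q = Σ qᵢ = 21.59 m³/s

21.6 m³/s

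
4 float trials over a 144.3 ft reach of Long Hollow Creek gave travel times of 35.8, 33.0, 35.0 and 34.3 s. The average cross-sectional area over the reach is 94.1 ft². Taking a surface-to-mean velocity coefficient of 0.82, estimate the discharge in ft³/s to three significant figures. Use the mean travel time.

323 ft³/s

t̄ = (35.8 + 33.0 + 35.0 + 34.3) / 4 = 34.525 s
v_surface = L / t̄ = 144.3 / 34.525 = 4.180 ft/s
v_mean = 0.82 × 4.180 = 3.427 ft/s
Q = A × v_mean = 94.1 × 3.427 = 322.5 ft³/s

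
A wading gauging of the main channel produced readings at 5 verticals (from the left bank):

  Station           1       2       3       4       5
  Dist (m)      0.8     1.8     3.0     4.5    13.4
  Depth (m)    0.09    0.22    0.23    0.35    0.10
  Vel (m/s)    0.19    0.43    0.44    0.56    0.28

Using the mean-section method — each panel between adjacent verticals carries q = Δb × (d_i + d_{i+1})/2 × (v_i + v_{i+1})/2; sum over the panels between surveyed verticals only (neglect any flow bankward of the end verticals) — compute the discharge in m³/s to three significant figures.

1.22 m³/s

Panel 1-2: Δb = 1 m, d̄ = (0.09+0.22)/2 = 0.155, v̄ = (0.19+0.43)/2 = 0.31 → q = 1×0.155×0.31 = 0.04805 m³/s
Panel 2-3: Δb = 1.2 m, d̄ = (0.22+0.23)/2 = 0.225, v̄ = (0.43+0.44)/2 = 0.435 → q = 1.2×0.225×0.435 = 0.1175 m³/s
Panel 3-4: Δb = 1.5 m, d̄ = (0.23+0.35)/2 = 0.29, v̄ = (0.44+0.56)/2 = 0.5 → q = 1.5×0.29×0.5 = 0.2175 m³/s
Panel 4-5: Δb = 8.9 m, d̄ = (0.35+0.10)/2 = 0.225, v̄ = (0.56+0.28)/2 = 0.42 → q = 8.9×0.225×0.42 = 0.8411 m³/s
Q = Σ q = 1.224 m³/s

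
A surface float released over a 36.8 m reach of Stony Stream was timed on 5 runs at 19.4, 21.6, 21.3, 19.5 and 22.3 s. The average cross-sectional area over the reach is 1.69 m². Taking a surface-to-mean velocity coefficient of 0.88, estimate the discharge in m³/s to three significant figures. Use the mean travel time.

2.63 m³/s

t̄ = (19.4 + 21.6 + 21.3 + 19.5 + 22.3) / 5 = 20.82 s
v_surface = L / t̄ = 36.8 / 20.82 = 1.768 m/s
v_mean = 0.88 × 1.768 = 1.555 m/s
Q = A × v_mean = 1.69 × 1.555 = 2.629 m³/s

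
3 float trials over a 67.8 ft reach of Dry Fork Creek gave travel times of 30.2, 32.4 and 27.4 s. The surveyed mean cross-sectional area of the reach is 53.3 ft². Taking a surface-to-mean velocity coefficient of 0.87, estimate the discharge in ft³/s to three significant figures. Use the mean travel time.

105 ft³/s

t̄ = (30.2 + 32.4 + 27.4) / 3 = 30 s
v_surface = L / t̄ = 67.8 / 30 = 2.260 ft/s
v_mean = 0.87 × 2.260 = 1.966 ft/s
Q = A × v_mean = 53.3 × 1.966 = 104.8 ft³/s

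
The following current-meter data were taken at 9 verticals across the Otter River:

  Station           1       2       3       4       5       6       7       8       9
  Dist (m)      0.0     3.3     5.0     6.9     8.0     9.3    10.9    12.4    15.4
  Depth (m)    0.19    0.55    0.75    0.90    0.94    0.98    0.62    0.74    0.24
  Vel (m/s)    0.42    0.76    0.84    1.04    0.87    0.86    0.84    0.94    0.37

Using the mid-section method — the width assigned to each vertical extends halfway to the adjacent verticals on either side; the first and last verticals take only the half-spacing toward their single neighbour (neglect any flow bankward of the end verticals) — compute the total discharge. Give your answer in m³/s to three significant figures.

8.42 m³/s

w_1 = (3.3 − 0.0)/2 = 1.65 m; q_1 = 0.42 × 0.19 × 1.65 = 0.1317 m³/s
w_2 = (5.0 − 0.0)/2 = 2.5 m; q_2 = 0.76 × 0.55 × 2.5 = 1.045 m³/s
w_3 = (6.9 − 3.3)/2 = 1.8 m; q_3 = 0.84 × 0.75 × 1.8 = 1.134 m³/s
w_4 = (8.0 − 5.0)/2 = 1.5 m; q_4 = 1.04 × 0.90 × 1.5 = 1.404 m³/s
w_5 = (9.3 − 6.9)/2 = 1.2 m; q_5 = 0.87 × 0.94 × 1.2 = 0.9814 m³/s
w_6 = (10.9 − 8.0)/2 = 1.45 m; q_6 = 0.86 × 0.98 × 1.45 = 1.222 m³/s
w_7 = (12.4 − 9.3)/2 = 1.55 m; q_7 = 0.84 × 0.62 × 1.55 = 0.8072 m³/s
w_8 = (15.4 − 10.9)/2 = 2.25 m; q_8 = 0.94 × 0.74 × 2.25 = 1.565 m³/s
w_9 = (15.4 − 12.4)/2 = 1.5 m; q_9 = 0.37 × 0.24 × 1.5 = 0.1332 m³/s
Q = Σ qᵢ = 8.424 m³/s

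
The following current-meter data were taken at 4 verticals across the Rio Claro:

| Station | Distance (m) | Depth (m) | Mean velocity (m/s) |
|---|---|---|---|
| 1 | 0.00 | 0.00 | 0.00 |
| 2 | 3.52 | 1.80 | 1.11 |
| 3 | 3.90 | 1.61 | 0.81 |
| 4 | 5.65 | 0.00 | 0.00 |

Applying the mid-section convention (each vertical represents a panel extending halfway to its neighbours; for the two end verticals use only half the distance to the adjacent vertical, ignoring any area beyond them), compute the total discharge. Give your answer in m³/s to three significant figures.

5.28 m³/s

w_2 = (3.90 − 0.00)/2 = 1.95 m; q_2 = 1.11 × 1.80 × 1.95 = 3.896 m³/s
w_3 = (5.65 − 3.52)/2 = 1.065 m; q_3 = 0.81 × 1.61 × 1.065 = 1.389 m³/s
Stations 1, 4 contribute zero (depth or velocity is 0).
Q = Σ qᵢ = 5.285 m³/s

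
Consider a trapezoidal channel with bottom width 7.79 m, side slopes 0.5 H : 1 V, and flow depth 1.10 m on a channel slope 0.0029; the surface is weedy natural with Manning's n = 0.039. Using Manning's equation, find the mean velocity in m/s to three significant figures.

1.28 m/s

A = (b + z·y)·y = (7.79 + 0.5×1.10)×1.10 = 9.174 m²
P = b + 2y√(1+z²) = 7.79 + 2×1.10×√(1+0.5²) = 10.25 m
R = A/P = 9.174/10.25 = 0.8951 m
Q = (1/n)·A·R^(2/3)·S^(1/2) = (1/0.039) × 9.174 × 0.8951^(2/3) × 0.0029^(1/2) = 11.77 m³/s
V = Q/A = 11.77/9.174 = 1.282 m/s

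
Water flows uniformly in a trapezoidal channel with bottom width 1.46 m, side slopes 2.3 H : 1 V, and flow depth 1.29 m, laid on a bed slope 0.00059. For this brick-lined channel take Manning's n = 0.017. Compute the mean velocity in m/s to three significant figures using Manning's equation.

1.15 m/s

A = (b + z·y)·y = (1.46 + 2.3×1.29)×1.29 = 5.711 m²
P = b + 2y√(1+z²) = 1.46 + 2×1.29×√(1+2.3²) = 7.931 m
R = A/P = 5.711/7.931 = 0.7201 m
Q = (1/n)·A·R^(2/3)·S^(1/2) = (1/0.017) × 5.711 × 0.7201^(2/3) × 0.00059^(1/2) = 6.555 m³/s
V = Q/A = 6.555/5.711 = 1.148 m/s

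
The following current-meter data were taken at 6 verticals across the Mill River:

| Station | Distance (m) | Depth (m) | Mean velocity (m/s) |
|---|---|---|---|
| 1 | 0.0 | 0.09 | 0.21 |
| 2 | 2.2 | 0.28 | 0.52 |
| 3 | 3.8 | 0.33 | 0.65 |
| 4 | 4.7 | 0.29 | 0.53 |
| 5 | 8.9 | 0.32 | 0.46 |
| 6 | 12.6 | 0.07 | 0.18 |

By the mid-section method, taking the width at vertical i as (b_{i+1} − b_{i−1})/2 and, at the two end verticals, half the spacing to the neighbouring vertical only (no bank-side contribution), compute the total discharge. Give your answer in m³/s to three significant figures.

w_1 = (2.2 − 0.0)/2 = 1.1 m; q_1 = 0.21 × 0.09 × 1.1 = 0.02079 m³/s
w_2 = (3.8 − 0.0)/2 = 1.9 m; q_2 = 0.52 × 0.28 × 1.9 = 0.2766 m³/s
w_3 = (4.7 − 2.2)/2 = 1.25 m; q_3 = 0.65 × 0.33 × 1.25 = 0.2681 m³/s
w_4 = (8.9 − 3.8)/2 = 2.55 m; q_4 = 0.53 × 0.29 × 2.55 = 0.3919 m³/s
w_5 = (12.6 − 4.7)/2 = 3.95 m; q_5 = 0.46 × 0.32 × 3.95 = 0.5814 m³/s
w_6 = (12.6 − 8.9)/2 = 1.85 m; q_6 = 0.18 × 0.07 × 1.85 = 0.02331 m³/s
Q = Σ qᵢ = 1.562 m³/s

1.56 m³/s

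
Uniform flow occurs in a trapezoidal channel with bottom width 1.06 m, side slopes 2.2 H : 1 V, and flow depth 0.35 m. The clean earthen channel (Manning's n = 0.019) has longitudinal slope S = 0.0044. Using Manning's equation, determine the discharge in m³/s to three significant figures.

0.846 m³/s

A = (b + z·y)·y = (1.06 + 2.2×0.35)×0.35 = 0.6405 m²
P = b + 2y√(1+z²) = 1.06 + 2×0.35×√(1+2.2²) = 2.752 m
R = A/P = 0.6405/2.752 = 0.2328 m
Q = (1/n)·A·R^(2/3)·S^(1/2) = (1/0.019) × 0.6405 × 0.2328^(2/3) × 0.0044^(1/2) = 0.8461 m³/s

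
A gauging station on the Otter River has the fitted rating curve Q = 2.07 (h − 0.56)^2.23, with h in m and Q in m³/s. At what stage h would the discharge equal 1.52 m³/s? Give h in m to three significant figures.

h − h₀ = (Q/C)^(1/b) = (1.52/2.07)^(1/2.23) = 0.8707 m
h = 0.56 + 0.8707 = 1.431 m

1.43 m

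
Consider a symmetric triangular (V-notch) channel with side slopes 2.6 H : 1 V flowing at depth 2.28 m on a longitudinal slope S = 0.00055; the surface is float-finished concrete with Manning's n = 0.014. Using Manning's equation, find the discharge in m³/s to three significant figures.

23.6 m³/s

A = z·y² = 2.6×2.28² = 13.52 m²
P = 2y√(1+z²) = 2×2.28×√(1+2.6²) = 12.70 m
R = A/P = 13.52/12.70 = 1.064 m
Q = (1/n)·A·R^(2/3)·S^(1/2) = (1/0.014) × 13.52 × 1.064^(2/3) × 0.00055^(1/2) = 23.60 m³/s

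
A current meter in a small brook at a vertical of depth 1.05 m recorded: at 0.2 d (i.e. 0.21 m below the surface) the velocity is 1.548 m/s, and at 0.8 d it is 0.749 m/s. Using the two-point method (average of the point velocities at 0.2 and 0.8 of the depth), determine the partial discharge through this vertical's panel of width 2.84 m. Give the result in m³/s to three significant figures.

3.42 m³/s

v̄ = (1.548 + 0.749) / 2 = 1.149 m/s
q = v̄ × d × w = 1.149 × 1.05 × 2.84 = 3.425 m³/s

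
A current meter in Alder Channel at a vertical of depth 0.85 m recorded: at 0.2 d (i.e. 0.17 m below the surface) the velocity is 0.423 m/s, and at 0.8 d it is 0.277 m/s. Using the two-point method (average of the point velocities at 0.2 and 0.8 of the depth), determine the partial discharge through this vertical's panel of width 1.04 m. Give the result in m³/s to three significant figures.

v̄ = (0.423 + 0.277) / 2 = 0.3500 m/s
q = v̄ × d × w = 0.3500 × 0.85 × 1.04 = 0.3094 m³/s

0.309 m³/s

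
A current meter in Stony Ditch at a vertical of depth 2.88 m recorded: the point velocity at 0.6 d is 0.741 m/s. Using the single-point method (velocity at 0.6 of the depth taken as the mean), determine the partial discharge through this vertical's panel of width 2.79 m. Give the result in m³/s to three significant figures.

v̄ = v₀.₆ = 0.741 m/s
q = v̄ × d × w = 0.7410 × 2.88 × 2.79 = 5.954 m³/s

5.95 m³/s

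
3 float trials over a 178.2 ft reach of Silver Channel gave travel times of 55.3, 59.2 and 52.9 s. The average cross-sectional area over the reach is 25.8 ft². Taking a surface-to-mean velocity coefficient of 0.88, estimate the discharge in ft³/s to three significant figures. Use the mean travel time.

t̄ = (55.3 + 59.2 + 52.9) / 3 = 55.8 s
v_surface = L / t̄ = 178.2 / 55.8 = 3.194 ft/s
v_mean = 0.88 × 3.194 = 2.810 ft/s
Q = A × v_mean = 25.8 × 2.810 = 72.51 ft³/s

72.5 ft³/s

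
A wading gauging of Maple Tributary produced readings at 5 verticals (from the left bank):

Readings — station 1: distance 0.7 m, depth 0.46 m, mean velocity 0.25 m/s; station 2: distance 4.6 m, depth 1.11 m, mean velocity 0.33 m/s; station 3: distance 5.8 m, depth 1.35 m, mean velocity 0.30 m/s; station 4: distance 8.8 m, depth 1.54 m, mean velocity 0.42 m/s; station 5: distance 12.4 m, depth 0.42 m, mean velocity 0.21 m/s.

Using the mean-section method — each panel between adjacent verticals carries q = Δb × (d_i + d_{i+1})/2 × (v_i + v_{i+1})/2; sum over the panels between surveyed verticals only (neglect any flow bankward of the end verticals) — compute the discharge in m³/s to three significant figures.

Panel 1-2: Δb = 3.9 m, d̄ = (0.46+1.11)/2 = 0.785, v̄ = (0.25+0.33)/2 = 0.29 → q = 3.9×0.785×0.29 = 0.8878 m³/s
Panel 2-3: Δb = 1.2 m, d̄ = (1.11+1.35)/2 = 1.23, v̄ = (0.33+0.30)/2 = 0.315 → q = 1.2×1.23×0.315 = 0.4649 m³/s
Panel 3-4: Δb = 3 m, d̄ = (1.35+1.54)/2 = 1.445, v̄ = (0.30+0.42)/2 = 0.36 → q = 3×1.445×0.36 = 1.561 m³/s
Panel 4-5: Δb = 3.6 m, d̄ = (1.54+0.42)/2 = 0.98, v̄ = (0.42+0.21)/2 = 0.315 → q = 3.6×0.98×0.315 = 1.111 m³/s
Q = Σ q = 4.025 m³/s

4.02 m³/s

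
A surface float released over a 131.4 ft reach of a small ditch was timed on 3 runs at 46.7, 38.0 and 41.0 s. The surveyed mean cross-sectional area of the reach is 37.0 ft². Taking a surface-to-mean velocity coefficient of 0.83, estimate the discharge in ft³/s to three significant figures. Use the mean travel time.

96.3 ft³/s

t̄ = (46.7 + 38.0 + 41.0) / 3 = 41.9 s
v_surface = L / t̄ = 131.4 / 41.9 = 3.136 ft/s
v_mean = 0.83 × 3.136 = 2.603 ft/s
Q = A × v_mean = 37.0 × 2.603 = 96.31 ft³/s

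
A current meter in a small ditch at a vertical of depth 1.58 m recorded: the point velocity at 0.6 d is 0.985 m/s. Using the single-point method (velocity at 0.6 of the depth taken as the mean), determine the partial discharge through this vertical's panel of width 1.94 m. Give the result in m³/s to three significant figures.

3.02 m³/s

v̄ = v₀.₆ = 0.985 m/s
q = v̄ × d × w = 0.9850 × 1.58 × 1.94 = 3.019 m³/s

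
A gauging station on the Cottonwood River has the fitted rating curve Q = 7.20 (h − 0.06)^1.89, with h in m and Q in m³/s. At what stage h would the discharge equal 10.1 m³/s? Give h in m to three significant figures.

h − h₀ = (Q/C)^(1/b) = (10.1/7.20)^(1/1.89) = 1.196 m
h = 0.06 + 1.196 = 1.256 m

1.26 m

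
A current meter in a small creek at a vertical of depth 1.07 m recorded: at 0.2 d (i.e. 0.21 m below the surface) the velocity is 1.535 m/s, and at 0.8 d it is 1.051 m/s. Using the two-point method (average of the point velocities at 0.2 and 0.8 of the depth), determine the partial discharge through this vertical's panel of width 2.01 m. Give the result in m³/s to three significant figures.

2.78 m³/s

v̄ = (1.535 + 1.051) / 2 = 1.293 m/s
q = v̄ × d × w = 1.293 × 1.07 × 2.01 = 2.781 m³/s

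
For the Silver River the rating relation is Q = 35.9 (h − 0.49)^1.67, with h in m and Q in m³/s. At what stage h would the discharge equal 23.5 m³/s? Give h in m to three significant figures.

1.27 m

h − h₀ = (Q/C)^(1/b) = (23.5/35.9)^(1/1.67) = 0.7759 m
h = 0.49 + 0.7759 = 1.266 m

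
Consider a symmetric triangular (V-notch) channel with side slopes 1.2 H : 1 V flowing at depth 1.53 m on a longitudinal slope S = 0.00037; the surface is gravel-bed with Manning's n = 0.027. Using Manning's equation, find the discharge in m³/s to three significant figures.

A = z·y² = 1.2×1.53² = 2.809 m²
P = 2y√(1+z²) = 2×1.53×√(1+1.2²) = 4.780 m
R = A/P = 2.809/4.780 = 0.5877 m
Q = (1/n)·A·R^(2/3)·S^(1/2) = (1/0.027) × 2.809 × 0.5877^(2/3) × 0.00037^(1/2) = 1.404 m³/s

1.40 m³/s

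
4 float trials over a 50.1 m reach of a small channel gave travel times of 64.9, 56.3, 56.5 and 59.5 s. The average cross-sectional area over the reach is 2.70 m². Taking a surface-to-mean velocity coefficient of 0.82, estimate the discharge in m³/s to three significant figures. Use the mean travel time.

t̄ = (64.9 + 56.3 + 56.5 + 59.5) / 4 = 59.3 s
v_surface = L / t̄ = 50.1 / 59.3 = 0.8449 m/s
v_mean = 0.82 × 0.8449 = 0.6928 m/s
Q = A × v_mean = 2.70 × 0.6928 = 1.871 m³/s

1.87 m³/s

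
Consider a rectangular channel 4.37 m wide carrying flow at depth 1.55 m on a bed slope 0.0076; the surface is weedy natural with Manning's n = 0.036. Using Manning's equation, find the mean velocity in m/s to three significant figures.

2.27 m/s

A = b·y = 4.37 × 1.55 = 6.774 m²
P = b + 2y = 4.37 + 2×1.55 = 7.470 m
R = A/P = 6.774/7.470 = 0.9068 m
Q = (1/n)·A·R^(2/3)·S^(1/2) = (1/0.036) × 6.774 × 0.9068^(2/3) × 0.0076^(1/2) = 15.37 m³/s
V = Q/A = 15.37/6.774 = 2.269 m/s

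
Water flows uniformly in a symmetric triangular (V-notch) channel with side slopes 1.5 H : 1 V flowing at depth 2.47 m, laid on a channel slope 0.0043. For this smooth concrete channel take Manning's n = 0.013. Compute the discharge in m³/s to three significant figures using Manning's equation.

A = z·y² = 1.5×2.47² = 9.151 m²
P = 2y√(1+z²) = 2×2.47×√(1+1.5²) = 8.906 m
R = A/P = 9.151/8.906 = 1.028 m
Q = (1/n)·A·R^(2/3)·S^(1/2) = (1/0.013) × 9.151 × 1.028^(2/3) × 0.0043^(1/2) = 47.01 m³/s

47.0 m³/s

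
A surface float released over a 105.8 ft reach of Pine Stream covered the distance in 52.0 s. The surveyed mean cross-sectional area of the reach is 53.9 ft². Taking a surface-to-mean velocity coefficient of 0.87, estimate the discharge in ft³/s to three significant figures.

v_surface = L / t̄ = 105.8 / 52 = 2.035 ft/s
v_mean = 0.87 × 2.035 = 1.770 ft/s
Q = A × v_mean = 53.9 × 1.770 = 95.41 ft³/s

95.4 ft³/s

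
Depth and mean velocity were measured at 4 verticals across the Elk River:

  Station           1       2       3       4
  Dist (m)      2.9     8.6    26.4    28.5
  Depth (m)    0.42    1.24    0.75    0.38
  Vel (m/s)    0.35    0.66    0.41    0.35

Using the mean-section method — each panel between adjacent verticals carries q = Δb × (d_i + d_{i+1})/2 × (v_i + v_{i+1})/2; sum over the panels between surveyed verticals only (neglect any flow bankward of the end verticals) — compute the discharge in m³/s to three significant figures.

Panel 1-2: Δb = 5.7 m, d̄ = (0.42+1.24)/2 = 0.83, v̄ = (0.35+0.66)/2 = 0.505 → q = 5.7×0.83×0.505 = 2.389 m³/s
Panel 2-3: Δb = 17.8 m, d̄ = (1.24+0.75)/2 = 0.995, v̄ = (0.66+0.41)/2 = 0.535 → q = 17.8×0.995×0.535 = 9.475 m³/s
Panel 3-4: Δb = 2.1 m, d̄ = (0.75+0.38)/2 = 0.565, v̄ = (0.41+0.35)/2 = 0.38 → q = 2.1×0.565×0.38 = 0.4509 m³/s
Q = Σ q = 12.32 m³/s

12.3 m³/s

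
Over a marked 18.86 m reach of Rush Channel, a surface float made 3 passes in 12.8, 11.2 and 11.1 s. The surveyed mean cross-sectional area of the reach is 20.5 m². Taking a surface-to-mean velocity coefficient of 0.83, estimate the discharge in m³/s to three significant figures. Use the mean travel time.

27.4 m³/s

t̄ = (12.8 + 11.2 + 11.1) / 3 = 11.7 s
v_surface = L / t̄ = 18.86 / 11.7 = 1.612 m/s
v_mean = 0.83 × 1.612 = 1.338 m/s
Q = A × v_mean = 20.5 × 1.338 = 27.43 m³/s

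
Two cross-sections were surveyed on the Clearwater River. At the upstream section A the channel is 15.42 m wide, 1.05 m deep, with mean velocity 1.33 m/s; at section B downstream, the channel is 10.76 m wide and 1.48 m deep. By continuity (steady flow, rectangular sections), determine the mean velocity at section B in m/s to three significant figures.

1.35 m/s

Q = A₁V₁ = (15.42×1.05) × 1.33 = 21.53 m³/s
A₂ = 10.76 × 1.48 = 15.92 m²
V₂ = Q/A₂ = 21.53/15.92 = 1.352 m/s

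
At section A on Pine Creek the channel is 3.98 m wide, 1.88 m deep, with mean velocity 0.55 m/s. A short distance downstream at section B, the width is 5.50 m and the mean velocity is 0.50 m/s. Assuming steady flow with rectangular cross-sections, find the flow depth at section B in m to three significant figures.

Q = A₁V₁ = (3.98×1.88) × 0.55 = 4.115 m³/s
d₂ = Q/(b₂ V₂) = 4.115/(5.50×0.50) = 1.496 m

1.50 m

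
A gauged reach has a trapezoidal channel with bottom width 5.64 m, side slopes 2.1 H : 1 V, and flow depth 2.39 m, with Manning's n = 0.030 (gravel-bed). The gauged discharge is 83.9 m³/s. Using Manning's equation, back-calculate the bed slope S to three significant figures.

0.00558

A = (b + z·y)·y = (5.64 + 2.1×2.39)×2.39 = 25.48 m²
P = b + 2y√(1+z²) = 5.64 + 2×2.39×√(1+2.1²) = 16.76 m
R = A/P = 25.48/16.76 = 1.520 m
S = (Q·n / (1·A·R^(2/3)))² = (83.9×0.030 / (1×25.48×1.322))² = 0.005585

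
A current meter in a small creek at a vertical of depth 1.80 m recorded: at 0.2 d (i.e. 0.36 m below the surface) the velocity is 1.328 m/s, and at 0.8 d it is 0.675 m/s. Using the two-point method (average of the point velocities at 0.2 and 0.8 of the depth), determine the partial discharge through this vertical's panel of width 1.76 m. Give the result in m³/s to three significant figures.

v̄ = (1.328 + 0.675) / 2 = 1.002 m/s
q = v̄ × d × w = 1.002 × 1.80 × 1.76 = 3.173 m³/s

3.17 m³/s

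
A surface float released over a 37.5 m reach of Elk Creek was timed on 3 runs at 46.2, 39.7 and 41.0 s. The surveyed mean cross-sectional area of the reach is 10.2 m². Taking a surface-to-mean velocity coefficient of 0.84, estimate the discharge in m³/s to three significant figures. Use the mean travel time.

7.60 m³/s

t̄ = (46.2 + 39.7 + 41.0) / 3 = 42.3 s
v_surface = L / t̄ = 37.5 / 42.3 = 0.8865 m/s
v_mean = 0.84 × 0.8865 = 0.7447 m/s
Q = A × v_mean = 10.2 × 0.7447 = 7.596 m³/s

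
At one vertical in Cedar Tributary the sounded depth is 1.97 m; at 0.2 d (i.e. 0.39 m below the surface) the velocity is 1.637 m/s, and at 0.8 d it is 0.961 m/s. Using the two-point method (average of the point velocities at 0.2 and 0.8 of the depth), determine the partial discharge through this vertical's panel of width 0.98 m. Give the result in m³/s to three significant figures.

2.51 m³/s

v̄ = (1.637 + 0.961) / 2 = 1.299 m/s
q = v̄ × d × w = 1.299 × 1.97 × 0.98 = 2.508 m³/s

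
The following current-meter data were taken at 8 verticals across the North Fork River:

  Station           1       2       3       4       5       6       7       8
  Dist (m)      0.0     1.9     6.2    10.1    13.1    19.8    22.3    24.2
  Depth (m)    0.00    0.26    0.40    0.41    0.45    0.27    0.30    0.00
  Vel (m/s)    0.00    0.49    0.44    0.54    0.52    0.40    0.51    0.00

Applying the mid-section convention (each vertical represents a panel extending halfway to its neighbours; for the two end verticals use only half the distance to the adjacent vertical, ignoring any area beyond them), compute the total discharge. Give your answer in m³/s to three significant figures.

3.85 m³/s

w_2 = (6.2 − 0.0)/2 = 3.1 m; q_2 = 0.49 × 0.26 × 3.1 = 0.3949 m³/s
w_3 = (10.1 − 1.9)/2 = 4.1 m; q_3 = 0.44 × 0.40 × 4.1 = 0.7216 m³/s
w_4 = (13.1 − 6.2)/2 = 3.45 m; q_4 = 0.54 × 0.41 × 3.45 = 0.7638 m³/s
w_5 = (19.8 − 10.1)/2 = 4.85 m; q_5 = 0.52 × 0.45 × 4.85 = 1.135 m³/s
w_6 = (22.3 − 13.1)/2 = 4.6 m; q_6 = 0.40 × 0.27 × 4.6 = 0.4968 m³/s
w_7 = (24.2 − 19.8)/2 = 2.2 m; q_7 = 0.51 × 0.30 × 2.2 = 0.3366 m³/s
Stations 1, 8 contribute zero (depth or velocity is 0).
Q = Σ qᵢ = 3.849 m³/s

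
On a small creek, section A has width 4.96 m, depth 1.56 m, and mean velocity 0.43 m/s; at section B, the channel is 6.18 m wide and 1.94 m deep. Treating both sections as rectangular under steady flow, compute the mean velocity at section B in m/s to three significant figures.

0.278 m/s

Q = A₁V₁ = (4.96×1.56) × 0.43 = 3.327 m³/s
A₂ = 6.18 × 1.94 = 11.99 m²
V₂ = Q/A₂ = 3.327/11.99 = 0.2775 m/s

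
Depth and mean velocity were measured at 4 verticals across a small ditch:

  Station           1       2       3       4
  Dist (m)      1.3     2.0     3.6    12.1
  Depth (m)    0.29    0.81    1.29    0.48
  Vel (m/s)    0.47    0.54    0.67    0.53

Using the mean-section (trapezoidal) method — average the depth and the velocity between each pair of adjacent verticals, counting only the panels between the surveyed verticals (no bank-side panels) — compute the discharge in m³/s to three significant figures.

5.72 m³/s

Panel 1-2: Δb = 0.7 m, d̄ = (0.29+0.81)/2 = 0.55, v̄ = (0.47+0.54)/2 = 0.505 → q = 0.7×0.55×0.505 = 0.1944 m³/s
Panel 2-3: Δb = 1.6 m, d̄ = (0.81+1.29)/2 = 1.05, v̄ = (0.54+0.67)/2 = 0.605 → q = 1.6×1.05×0.605 = 1.016 m³/s
Panel 3-4: Δb = 8.5 m, d̄ = (1.29+0.48)/2 = 0.885, v̄ = (0.67+0.53)/2 = 0.6 → q = 8.5×0.885×0.6 = 4.514 m³/s
Q = Σ q = 5.724 m³/s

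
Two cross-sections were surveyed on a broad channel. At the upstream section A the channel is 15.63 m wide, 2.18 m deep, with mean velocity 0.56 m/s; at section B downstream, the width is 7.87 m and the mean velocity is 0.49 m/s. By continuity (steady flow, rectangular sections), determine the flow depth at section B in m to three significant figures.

Q = A₁V₁ = (15.63×2.18) × 0.56 = 19.08 m³/s
d₂ = Q/(b₂ V₂) = 19.08/(7.87×0.49) = 4.948 m

4.95 m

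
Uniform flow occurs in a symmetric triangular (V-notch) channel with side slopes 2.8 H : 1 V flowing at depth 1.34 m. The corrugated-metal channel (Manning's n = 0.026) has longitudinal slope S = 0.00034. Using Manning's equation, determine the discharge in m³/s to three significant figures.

A = z·y² = 2.8×1.34² = 5.028 m²
P = 2y√(1+z²) = 2×1.34×√(1+2.8²) = 7.968 m
R = A/P = 5.028/7.968 = 0.6310 m
Q = (1/n)·A·R^(2/3)·S^(1/2) = (1/0.026) × 5.028 × 0.6310^(2/3) × 0.00034^(1/2) = 2.623 m³/s

2.62 m³/s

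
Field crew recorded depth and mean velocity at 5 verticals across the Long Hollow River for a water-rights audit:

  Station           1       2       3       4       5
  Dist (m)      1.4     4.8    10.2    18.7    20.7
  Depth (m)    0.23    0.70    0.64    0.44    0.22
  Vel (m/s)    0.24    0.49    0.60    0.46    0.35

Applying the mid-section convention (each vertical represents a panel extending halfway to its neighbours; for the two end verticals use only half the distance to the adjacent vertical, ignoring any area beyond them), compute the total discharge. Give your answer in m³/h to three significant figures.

19500 m³/h

w_1 = (4.8 − 1.4)/2 = 1.7 m; q_1 = 0.24 × 0.23 × 1.7 = 0.09384 m³/s
w_2 = (10.2 − 1.4)/2 = 4.4 m; q_2 = 0.49 × 0.70 × 4.4 = 1.509 m³/s
w_3 = (18.7 − 4.8)/2 = 6.95 m; q_3 = 0.60 × 0.64 × 6.95 = 2.669 m³/s
w_4 = (20.7 − 10.2)/2 = 5.25 m; q_4 = 0.46 × 0.44 × 5.25 = 1.063 m³/s
w_5 = (20.7 − 18.7)/2 = 1 m; q_5 = 0.35 × 0.22 × 1 = 0.07700 m³/s
Q = Σ qᵢ = 5.411 m³/s
= 5.411 × 3600 = 19480 m³/h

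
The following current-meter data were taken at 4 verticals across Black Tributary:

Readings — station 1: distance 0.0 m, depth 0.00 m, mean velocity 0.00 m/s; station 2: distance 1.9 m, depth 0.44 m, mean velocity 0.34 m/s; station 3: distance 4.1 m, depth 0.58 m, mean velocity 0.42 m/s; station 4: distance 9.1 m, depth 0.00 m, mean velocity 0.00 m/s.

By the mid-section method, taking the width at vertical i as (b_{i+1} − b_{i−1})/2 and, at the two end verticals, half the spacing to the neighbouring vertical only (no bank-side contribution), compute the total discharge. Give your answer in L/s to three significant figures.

1180 L/s

w_2 = (4.1 − 0.0)/2 = 2.05 m; q_2 = 0.34 × 0.44 × 2.05 = 0.3067 m³/s
w_3 = (9.1 − 1.9)/2 = 3.6 m; q_3 = 0.42 × 0.58 × 3.6 = 0.8770 m³/s
Stations 1, 4 contribute zero (depth or velocity is 0).
Q = Σ qᵢ = 1.184 m³/s
= 1.184 × 1000 = 1184 L/s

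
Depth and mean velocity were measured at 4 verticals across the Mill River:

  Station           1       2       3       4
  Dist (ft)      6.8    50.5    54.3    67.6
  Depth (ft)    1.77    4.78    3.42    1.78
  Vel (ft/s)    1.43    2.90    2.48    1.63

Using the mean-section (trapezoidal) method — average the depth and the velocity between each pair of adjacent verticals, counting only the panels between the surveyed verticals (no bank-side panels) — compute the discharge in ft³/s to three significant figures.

Panel 1-2: Δb = 43.7 ft, d̄ = (1.77+4.78)/2 = 3.275, v̄ = (1.43+2.90)/2 = 2.165 → q = 43.7×3.275×2.165 = 309.8 ft³/s
Panel 2-3: Δb = 3.8 ft, d̄ = (4.78+3.42)/2 = 4.1, v̄ = (2.90+2.48)/2 = 2.69 → q = 3.8×4.1×2.69 = 41.91 ft³/s
Panel 3-4: Δb = 13.3 ft, d̄ = (3.42+1.78)/2 = 2.6, v̄ = (2.48+1.63)/2 = 2.055 → q = 13.3×2.6×2.055 = 71.06 ft³/s
Q = Σ q = 422.8 ft³/s

423 ft³/s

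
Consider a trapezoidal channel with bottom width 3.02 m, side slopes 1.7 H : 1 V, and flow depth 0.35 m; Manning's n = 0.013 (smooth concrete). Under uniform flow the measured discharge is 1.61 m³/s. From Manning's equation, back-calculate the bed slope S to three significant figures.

A = (b + z·y)·y = (3.02 + 1.7×0.35)×0.35 = 1.265 m²
P = b + 2y√(1+z²) = 3.02 + 2×0.35×√(1+1.7²) = 4.401 m
R = A/P = 1.265/4.401 = 0.2875 m
S = (Q·n / (1·A·R^(2/3)))² = (1.61×0.013 / (1×1.265×0.4356))² = 0.001442

0.00144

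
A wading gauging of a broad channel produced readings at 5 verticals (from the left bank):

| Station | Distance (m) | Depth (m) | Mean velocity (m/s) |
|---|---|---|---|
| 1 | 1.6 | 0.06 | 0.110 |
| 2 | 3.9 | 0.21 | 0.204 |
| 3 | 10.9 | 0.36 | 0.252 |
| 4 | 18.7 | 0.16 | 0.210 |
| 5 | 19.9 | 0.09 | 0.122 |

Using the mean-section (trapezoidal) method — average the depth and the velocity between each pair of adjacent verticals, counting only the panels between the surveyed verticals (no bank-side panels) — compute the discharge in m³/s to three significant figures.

0.997 m³/s

Panel 1-2: Δb = 2.3 m, d̄ = (0.06+0.21)/2 = 0.135, v̄ = (0.110+0.204)/2 = 0.157 → q = 2.3×0.135×0.157 = 0.04875 m³/s
Panel 2-3: Δb = 7 m, d̄ = (0.21+0.36)/2 = 0.285, v̄ = (0.204+0.252)/2 = 0.228 → q = 7×0.285×0.228 = 0.4549 m³/s
Panel 3-4: Δb = 7.8 m, d̄ = (0.36+0.16)/2 = 0.26, v̄ = (0.252+0.210)/2 = 0.231 → q = 7.8×0.26×0.231 = 0.4685 m³/s
Panel 4-5: Δb = 1.2 m, d̄ = (0.16+0.09)/2 = 0.125, v̄ = (0.210+0.122)/2 = 0.166 → q = 1.2×0.125×0.166 = 0.02490 m³/s
Q = Σ q = 0.9970 m³/s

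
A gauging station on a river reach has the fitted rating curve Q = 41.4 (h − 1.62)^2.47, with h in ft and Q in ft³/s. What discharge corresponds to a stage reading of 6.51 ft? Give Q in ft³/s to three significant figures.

Q = 41.4 × (6.51 − 1.62)^2.47 = 41.4 × 4.89^2.47 = 2087 ft³/s

2090 ft³/s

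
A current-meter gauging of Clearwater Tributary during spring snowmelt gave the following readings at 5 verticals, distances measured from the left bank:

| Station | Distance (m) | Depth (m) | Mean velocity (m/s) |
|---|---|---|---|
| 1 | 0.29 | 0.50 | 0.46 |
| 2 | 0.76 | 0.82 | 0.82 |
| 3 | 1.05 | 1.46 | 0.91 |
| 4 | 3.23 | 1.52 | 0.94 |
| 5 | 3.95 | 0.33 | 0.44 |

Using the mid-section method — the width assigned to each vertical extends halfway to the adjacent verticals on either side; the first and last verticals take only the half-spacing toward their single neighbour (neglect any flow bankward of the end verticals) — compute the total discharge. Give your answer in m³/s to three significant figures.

4.07 m³/s

w_1 = (0.76 − 0.29)/2 = 0.235 m; q_1 = 0.46 × 0.50 × 0.235 = 0.05405 m³/s
w_2 = (1.05 − 0.29)/2 = 0.38 m; q_2 = 0.82 × 0.82 × 0.38 = 0.2555 m³/s
w_3 = (3.23 − 0.76)/2 = 1.235 m; q_3 = 0.91 × 1.46 × 1.235 = 1.641 m³/s
w_4 = (3.95 − 1.05)/2 = 1.45 m; q_4 = 0.94 × 1.52 × 1.45 = 2.072 m³/s
w_5 = (3.95 − 3.23)/2 = 0.36 m; q_5 = 0.44 × 0.33 × 0.36 = 0.05227 m³/s
Q = Σ qᵢ = 4.074 m³/s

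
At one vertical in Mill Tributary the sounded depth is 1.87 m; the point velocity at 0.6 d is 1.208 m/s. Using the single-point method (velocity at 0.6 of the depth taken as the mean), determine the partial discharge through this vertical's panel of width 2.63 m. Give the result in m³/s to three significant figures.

5.94 m³/s

v̄ = v₀.₆ = 1.208 m/s
q = v̄ × d × w = 1.208 × 1.87 × 2.63 = 5.941 m³/s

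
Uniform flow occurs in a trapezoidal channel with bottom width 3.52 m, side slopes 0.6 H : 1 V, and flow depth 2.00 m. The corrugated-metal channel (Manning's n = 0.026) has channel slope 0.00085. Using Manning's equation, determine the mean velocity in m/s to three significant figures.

1.23 m/s

A = (b + z·y)·y = (3.52 + 0.6×2.00)×2.00 = 9.440 m²
P = b + 2y√(1+z²) = 3.52 + 2×2.00×√(1+0.6²) = 8.185 m
R = A/P = 9.440/8.185 = 1.153 m
Q = (1/n)·A·R^(2/3)·S^(1/2) = (1/0.026) × 9.440 × 1.153^(2/3) × 0.00085^(1/2) = 11.64 m³/s
V = Q/A = 11.64/9.440 = 1.233 m/s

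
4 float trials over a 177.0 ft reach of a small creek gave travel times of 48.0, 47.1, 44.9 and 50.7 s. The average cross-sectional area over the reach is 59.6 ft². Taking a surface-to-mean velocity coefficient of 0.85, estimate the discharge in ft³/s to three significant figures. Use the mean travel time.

t̄ = (48.0 + 47.1 + 44.9 + 50.7) / 4 = 47.675 s
v_surface = L / t̄ = 177.0 / 47.675 = 3.713 ft/s
v_mean = 0.85 × 3.713 = 3.156 ft/s
Q = A × v_mean = 59.6 × 3.156 = 188.1 ft³/s

188 ft³/s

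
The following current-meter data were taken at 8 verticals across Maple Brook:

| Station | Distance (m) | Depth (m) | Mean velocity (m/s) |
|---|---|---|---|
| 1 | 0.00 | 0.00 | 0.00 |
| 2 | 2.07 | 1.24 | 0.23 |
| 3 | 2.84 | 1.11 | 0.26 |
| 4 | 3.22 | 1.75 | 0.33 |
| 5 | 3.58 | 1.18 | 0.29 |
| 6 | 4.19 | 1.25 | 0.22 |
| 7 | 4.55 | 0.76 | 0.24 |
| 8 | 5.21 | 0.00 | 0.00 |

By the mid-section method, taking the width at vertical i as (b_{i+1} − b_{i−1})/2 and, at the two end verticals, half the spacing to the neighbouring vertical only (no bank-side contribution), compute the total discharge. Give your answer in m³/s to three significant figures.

1.18 m³/s

w_2 = (2.84 − 0.00)/2 = 1.42 m; q_2 = 0.23 × 1.24 × 1.42 = 0.4050 m³/s
w_3 = (3.22 − 2.07)/2 = 0.575 m; q_3 = 0.26 × 1.11 × 0.575 = 0.1659 m³/s
w_4 = (3.58 − 2.84)/2 = 0.37 m; q_4 = 0.33 × 1.75 × 0.37 = 0.2137 m³/s
w_5 = (4.19 − 3.22)/2 = 0.485 m; q_5 = 0.29 × 1.18 × 0.485 = 0.1660 m³/s
w_6 = (4.55 − 3.58)/2 = 0.485 m; q_6 = 0.22 × 1.25 × 0.485 = 0.1334 m³/s
w_7 = (5.21 − 4.19)/2 = 0.51 m; q_7 = 0.24 × 0.76 × 0.51 = 0.09302 m³/s
Stations 1, 8 contribute zero (depth or velocity is 0).
Q = Σ qᵢ = 1.177 m³/s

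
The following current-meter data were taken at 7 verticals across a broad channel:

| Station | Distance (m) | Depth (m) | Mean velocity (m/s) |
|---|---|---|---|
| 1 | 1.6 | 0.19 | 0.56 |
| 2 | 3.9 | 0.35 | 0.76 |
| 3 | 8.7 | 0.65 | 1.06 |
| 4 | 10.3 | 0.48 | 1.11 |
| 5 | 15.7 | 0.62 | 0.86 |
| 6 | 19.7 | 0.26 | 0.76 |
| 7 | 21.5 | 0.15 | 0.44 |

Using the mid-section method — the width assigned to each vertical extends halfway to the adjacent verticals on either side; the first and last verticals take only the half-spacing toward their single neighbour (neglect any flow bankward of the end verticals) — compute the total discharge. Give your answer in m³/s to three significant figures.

8.27 m³/s

w_1 = (3.9 − 1.6)/2 = 1.15 m; q_1 = 0.56 × 0.19 × 1.15 = 0.1224 m³/s
w_2 = (8.7 − 1.6)/2 = 3.55 m; q_2 = 0.76 × 0.35 × 3.55 = 0.9443 m³/s
w_3 = (10.3 − 3.9)/2 = 3.2 m; q_3 = 1.06 × 0.65 × 3.2 = 2.205 m³/s
w_4 = (15.7 − 8.7)/2 = 3.5 m; q_4 = 1.11 × 0.48 × 3.5 = 1.865 m³/s
w_5 = (19.7 − 10.3)/2 = 4.7 m; q_5 = 0.86 × 0.62 × 4.7 = 2.506 m³/s
w_6 = (21.5 − 15.7)/2 = 2.9 m; q_6 = 0.76 × 0.26 × 2.9 = 0.5730 m³/s
w_7 = (21.5 − 19.7)/2 = 0.9 m; q_7 = 0.44 × 0.15 × 0.9 = 0.05940 m³/s
Q = Σ qᵢ = 8.275 m³/s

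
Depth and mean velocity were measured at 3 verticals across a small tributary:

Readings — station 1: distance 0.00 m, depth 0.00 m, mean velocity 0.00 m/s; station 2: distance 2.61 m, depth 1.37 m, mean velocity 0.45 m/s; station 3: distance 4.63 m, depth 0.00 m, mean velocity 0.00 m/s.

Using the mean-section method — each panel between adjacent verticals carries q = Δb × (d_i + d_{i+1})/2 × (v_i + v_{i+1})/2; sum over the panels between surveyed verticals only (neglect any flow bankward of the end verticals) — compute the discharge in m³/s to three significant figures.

0.714 m³/s

Panel 1-2: Δb = 2.61 m, d̄ = (0.00+1.37)/2 = 0.685, v̄ = (0.00+0.45)/2 = 0.225 → q = 2.61×0.685×0.225 = 0.4023 m³/s
Panel 2-3: Δb = 2.02 m, d̄ = (1.37+0.00)/2 = 0.685, v̄ = (0.45+0.00)/2 = 0.225 → q = 2.02×0.685×0.225 = 0.3113 m³/s
Q = Σ q = 0.7136 m³/s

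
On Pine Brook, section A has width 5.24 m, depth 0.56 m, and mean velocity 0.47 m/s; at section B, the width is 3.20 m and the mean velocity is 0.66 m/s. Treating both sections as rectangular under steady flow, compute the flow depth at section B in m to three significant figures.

Q = A₁V₁ = (5.24×0.56) × 0.47 = 1.379 m³/s
d₂ = Q/(b₂ V₂) = 1.379/(3.20×0.66) = 0.6530 m

0.653 m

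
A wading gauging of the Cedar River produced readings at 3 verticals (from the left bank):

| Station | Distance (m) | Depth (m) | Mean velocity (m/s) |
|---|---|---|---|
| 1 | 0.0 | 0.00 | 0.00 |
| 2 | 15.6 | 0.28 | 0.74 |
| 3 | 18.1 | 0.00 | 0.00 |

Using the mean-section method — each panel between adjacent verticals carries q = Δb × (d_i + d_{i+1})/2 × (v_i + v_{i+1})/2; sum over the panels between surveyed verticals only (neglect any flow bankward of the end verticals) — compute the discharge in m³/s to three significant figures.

Panel 1-2: Δb = 15.6 m, d̄ = (0.00+0.28)/2 = 0.14, v̄ = (0.00+0.74)/2 = 0.37 → q = 15.6×0.14×0.37 = 0.8081 m³/s
Panel 2-3: Δb = 2.5 m, d̄ = (0.28+0.00)/2 = 0.14, v̄ = (0.74+0.00)/2 = 0.37 → q = 2.5×0.14×0.37 = 0.1295 m³/s
Q = Σ q = 0.9376 m³/s

0.938 m³/s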